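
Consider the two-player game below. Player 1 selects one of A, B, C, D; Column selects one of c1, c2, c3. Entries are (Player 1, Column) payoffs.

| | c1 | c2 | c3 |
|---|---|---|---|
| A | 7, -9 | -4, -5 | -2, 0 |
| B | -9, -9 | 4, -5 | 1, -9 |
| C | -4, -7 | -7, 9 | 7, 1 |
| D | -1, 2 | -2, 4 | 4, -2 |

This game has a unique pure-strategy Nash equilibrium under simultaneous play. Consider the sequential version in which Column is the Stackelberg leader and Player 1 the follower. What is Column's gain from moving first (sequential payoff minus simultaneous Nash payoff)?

Work backward from Player 1's decision.
- c1: BR = A, leader payoff -9.
- c2: BR = B, leader payoff -5.
- c3: BR = C, leader payoff 1.
Column's induced payoffs are -9, -5, 1, so Column commits to c3. Subgame-perfect outcome: (C, c3) with payoffs (7, 1).
For the simultaneous game, intersect best replies.
Player 1's best replies: c1→A; c2→B; c3→C.
Column's best replies: A→c3; B→c2; C→c2; D→c2.
The unique mutual best reply is (B, c2), giving (4, -5).
Column's commitment gain: 1 − -5 = 6.

6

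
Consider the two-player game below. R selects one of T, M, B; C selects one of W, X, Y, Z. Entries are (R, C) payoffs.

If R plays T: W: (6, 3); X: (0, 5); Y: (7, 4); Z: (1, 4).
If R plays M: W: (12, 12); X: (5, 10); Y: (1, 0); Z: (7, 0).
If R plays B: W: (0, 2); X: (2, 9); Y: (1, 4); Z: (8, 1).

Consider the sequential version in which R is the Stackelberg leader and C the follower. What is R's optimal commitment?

Backward induction with R moving first.
- T: C compares 3, 5, 4, 4 and picks X; R would get 0.
- M: C compares 12, 10, 0, 0 and picks W; R would get 12.
- B: C compares 2, 9, 4, 1 and picks X; R would get 2.
R's induced payoffs are 0, 12, 2, so R commits to M. Subgame-perfect outcome: (M, W) with payoffs (12, 12).

M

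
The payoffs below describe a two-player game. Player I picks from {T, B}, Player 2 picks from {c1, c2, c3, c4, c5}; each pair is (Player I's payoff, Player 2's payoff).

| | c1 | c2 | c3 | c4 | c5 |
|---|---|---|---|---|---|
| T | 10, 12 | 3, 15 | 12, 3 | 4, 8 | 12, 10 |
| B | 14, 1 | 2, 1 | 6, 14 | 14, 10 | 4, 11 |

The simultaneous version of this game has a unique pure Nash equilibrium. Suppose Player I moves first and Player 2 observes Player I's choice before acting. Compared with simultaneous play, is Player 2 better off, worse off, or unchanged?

worse off

Solve by backward induction (Player I leads).
- T: Player 2 compares 12, 15, 3, 8, 10 and picks c2; Player I would get 3.
- B: Player 2 compares 1, 1, 14, 10, 11 and picks c3; Player I would get 6.
Among 3, 6, the best is 6 at B. Subgame-perfect outcome: (B, c3) with payoffs (6, 14).
Under simultaneous play:
Player I's best replies: c1→B; c2→T; c3→T; c4→B; c5→T.
Player 2's best replies: T→c2; B→c3.
Only (T, c2) has each player best-responding; Nash payoffs (3, 15).
Player 2 earns 14 sequentially versus 15 at the Nash outcome: worse off.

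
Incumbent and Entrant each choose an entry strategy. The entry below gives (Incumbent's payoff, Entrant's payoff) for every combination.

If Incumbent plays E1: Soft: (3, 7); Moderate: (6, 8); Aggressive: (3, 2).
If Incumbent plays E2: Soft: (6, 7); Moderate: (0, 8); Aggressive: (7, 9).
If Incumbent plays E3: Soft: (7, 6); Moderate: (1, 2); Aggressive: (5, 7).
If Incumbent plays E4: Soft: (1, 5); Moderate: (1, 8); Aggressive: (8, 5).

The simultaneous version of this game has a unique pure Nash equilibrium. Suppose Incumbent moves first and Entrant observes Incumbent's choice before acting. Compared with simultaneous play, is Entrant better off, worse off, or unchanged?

better off

Solve by backward induction (Incumbent leads).
- E1: Entrant compares 7, 8, 2 and picks Moderate; Incumbent would get 6.
- E2: Entrant compares 7, 8, 9 and picks Aggressive; Incumbent would get 7.
- E3: Entrant compares 6, 2, 7 and picks Aggressive; Incumbent would get 5.
- E4: Entrant compares 5, 8, 5 and picks Moderate; Incumbent would get 1.
Incumbent's induced payoffs are 6, 7, 5, 1, so Incumbent commits to E2. Subgame-perfect outcome: (E2, Aggressive) with payoffs (7, 9).
For the simultaneous game, intersect best replies.
Incumbent's best replies: Soft→E3; Moderate→E1; Aggressive→E4.
Entrant's best replies: E1→Moderate; E2→Aggressive; E3→Aggressive; E4→Moderate.
Only (E1, Moderate) has each player best-responding; Nash payoffs (6, 8).
Entrant earns 9 sequentially versus 8 at the Nash outcome: better off.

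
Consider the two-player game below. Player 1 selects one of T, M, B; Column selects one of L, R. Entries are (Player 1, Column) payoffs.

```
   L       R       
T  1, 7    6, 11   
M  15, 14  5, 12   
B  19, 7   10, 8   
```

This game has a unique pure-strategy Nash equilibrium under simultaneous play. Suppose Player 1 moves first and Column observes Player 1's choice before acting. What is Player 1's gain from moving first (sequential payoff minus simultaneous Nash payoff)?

Backward induction with Player 1 moving first.
- T: BR = R, leader payoff 6.
- M: BR = L, leader payoff 15.
- B: BR = R, leader payoff 10.
Among 6, 15, 10, the best is 15 at M. Subgame-perfect outcome: (M, L) with payoffs (15, 14).
Now find the simultaneous Nash equilibrium.
Player 1's best replies: L→B; R→B.
Column's best replies: T→R; M→L; B→R.
Only (B, R) has each player best-responding; Nash payoffs (10, 8).
Player 1's commitment gain: 15 − 10 = 5.

5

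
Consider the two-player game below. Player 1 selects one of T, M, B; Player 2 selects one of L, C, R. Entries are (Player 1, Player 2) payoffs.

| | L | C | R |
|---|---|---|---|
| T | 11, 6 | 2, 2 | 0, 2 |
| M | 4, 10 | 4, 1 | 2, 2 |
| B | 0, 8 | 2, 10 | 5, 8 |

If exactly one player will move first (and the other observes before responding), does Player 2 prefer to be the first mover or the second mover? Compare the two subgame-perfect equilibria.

first

If Player 1 leads: Player 2's best replies are T→L, M→L, B→C; Player 1's induced payoffs 11, 4, 2; outcome (T, L), payoffs (11, 6).
If Player 2 leads: Player 1's best replies are L→T, C→M, R→B; Player 2's induced payoffs 6, 1, 8; outcome (B, R), payoffs (5, 8).
Player 2 gets 8 moving first and 6 moving second, so Player 2 prefers to move first.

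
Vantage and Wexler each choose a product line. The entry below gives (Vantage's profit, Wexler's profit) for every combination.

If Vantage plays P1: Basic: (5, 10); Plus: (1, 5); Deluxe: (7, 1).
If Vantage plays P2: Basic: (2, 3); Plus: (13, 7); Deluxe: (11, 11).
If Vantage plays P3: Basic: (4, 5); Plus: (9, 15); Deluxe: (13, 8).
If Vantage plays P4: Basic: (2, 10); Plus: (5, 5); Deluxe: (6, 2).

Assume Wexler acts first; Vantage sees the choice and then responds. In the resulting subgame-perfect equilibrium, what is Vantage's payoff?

5

Backward induction with Wexler moving first.
- Basic: Vantage compares 5, 2, 4, 2 and picks P1; Wexler would get 10.
- Plus: Vantage compares 1, 13, 9, 5 and picks P2; Wexler would get 7.
- Deluxe: Vantage compares 7, 11, 13, 6 and picks P3; Wexler would get 8.
Wexler's induced payoffs are 10, 7, 8, so Wexler commits to Basic. Subgame-perfect outcome: (P1, Basic) with payoffs (5, 10).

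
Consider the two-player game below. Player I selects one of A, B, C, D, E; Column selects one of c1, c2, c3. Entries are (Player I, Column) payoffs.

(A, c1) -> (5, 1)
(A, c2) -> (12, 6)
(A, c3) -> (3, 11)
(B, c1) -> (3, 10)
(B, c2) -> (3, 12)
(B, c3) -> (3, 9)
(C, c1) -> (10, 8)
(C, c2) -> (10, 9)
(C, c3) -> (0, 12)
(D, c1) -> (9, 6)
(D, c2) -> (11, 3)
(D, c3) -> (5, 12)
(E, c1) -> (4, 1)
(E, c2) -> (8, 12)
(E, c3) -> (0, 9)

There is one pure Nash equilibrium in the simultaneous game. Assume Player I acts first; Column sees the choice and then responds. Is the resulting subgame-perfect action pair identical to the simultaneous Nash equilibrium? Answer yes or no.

Backward induction with Player I moving first.
- A → Column plays c3 (best of 1, 6, 11); Player I gets 3.
- B → Column plays c2 (best of 10, 12, 9); Player I gets 3.
- C → Column plays c3 (best of 8, 9, 12); Player I gets 0.
- D → Column plays c3 (best of 6, 3, 12); Player I gets 5.
- E → Column plays c2 (best of 1, 12, 9); Player I gets 8.
Among 3, 3, 0, 5, 8, the best is 8 at E. Subgame-perfect outcome: (E, c2) with payoffs (8, 12).
For the simultaneous game, intersect best replies.
Player I's best replies: c1→C; c2→A; c3→D.
Column's best replies: A→c3; B→c2; C→c3; D→c3; E→c2.
Only (D, c3) has each player best-responding; Nash payoffs (5, 12).
Sequential outcome (E, c2) differs from the Nash profile (D, c3).

no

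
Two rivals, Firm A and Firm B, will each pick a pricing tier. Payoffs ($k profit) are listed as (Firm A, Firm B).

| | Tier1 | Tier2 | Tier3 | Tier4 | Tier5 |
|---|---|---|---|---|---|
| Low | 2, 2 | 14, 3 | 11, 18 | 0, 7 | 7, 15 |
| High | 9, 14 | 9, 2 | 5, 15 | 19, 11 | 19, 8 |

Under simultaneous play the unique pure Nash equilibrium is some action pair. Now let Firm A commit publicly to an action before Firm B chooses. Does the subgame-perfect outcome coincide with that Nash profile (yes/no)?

yes

Solve by backward induction (Firm A leads).
- Low: Firm B compares 2, 3, 18, 7, 15 and picks Tier3; Firm A would get 11.
- High: Firm B compares 14, 2, 15, 11, 8 and picks Tier3; Firm A would get 5.
Firm A's induced payoffs are 11, 5, so Firm A commits to Low. Subgame-perfect outcome: (Low, Tier3) with payoffs (11, 18).
Now find the simultaneous Nash equilibrium.
Firm A's best replies: Tier1→High; Tier2→Low; Tier3→Low; Tier4→High; Tier5→High.
Firm B's best replies: Low→Tier3; High→Tier3.
The unique mutual best reply is (Low, Tier3), giving (11, 18).
Sequential outcome (Low, Tier3) coincides with the Nash profile (Low, Tier3).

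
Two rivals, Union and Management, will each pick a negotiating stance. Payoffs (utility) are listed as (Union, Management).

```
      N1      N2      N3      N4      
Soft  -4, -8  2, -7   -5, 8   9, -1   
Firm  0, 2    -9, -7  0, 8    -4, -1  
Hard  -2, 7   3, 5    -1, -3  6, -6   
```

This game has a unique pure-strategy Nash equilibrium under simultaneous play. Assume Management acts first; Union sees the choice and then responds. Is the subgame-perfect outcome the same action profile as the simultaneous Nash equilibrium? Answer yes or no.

Backward induction with Management moving first.
- N1: Union compares -4, 0, -2 and picks Firm; Management would get 2.
- N2: Union compares 2, -9, 3 and picks Hard; Management would get 5.
- N3: Union compares -5, 0, -1 and picks Firm; Management would get 8.
- N4: Union compares 9, -4, 6 and picks Soft; Management would get -1.
Among 2, 5, 8, -1, the best is 8 at N3. Subgame-perfect outcome: (Firm, N3) with payoffs (0, 8).
Under simultaneous play:
Union's best replies: N1→Firm; N2→Hard; N3→Firm; N4→Soft.
Management's best replies: Soft→N3; Firm→N3; Hard→N1.
The unique mutual best reply is (Firm, N3), giving (0, 8).
Sequential outcome (Firm, N3) coincides with the Nash profile (Firm, N3).

yes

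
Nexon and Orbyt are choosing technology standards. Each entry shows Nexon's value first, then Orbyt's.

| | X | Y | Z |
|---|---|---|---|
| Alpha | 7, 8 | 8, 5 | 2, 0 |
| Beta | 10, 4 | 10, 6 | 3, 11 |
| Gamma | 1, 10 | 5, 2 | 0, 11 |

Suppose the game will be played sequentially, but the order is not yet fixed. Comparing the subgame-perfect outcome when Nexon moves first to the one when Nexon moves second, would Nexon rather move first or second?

If Nexon leads: Orbyt's best replies are Alpha→X, Beta→Z, Gamma→Z; Nexon's induced payoffs 7, 3, 0; outcome (Alpha, X), payoffs (7, 8).
If Orbyt leads: Nexon's best replies are X→Beta, Y→Beta, Z→Beta; Orbyt's induced payoffs 4, 6, 11; outcome (Beta, Z), payoffs (3, 11).
Nexon gets 7 moving first and 3 moving second, so Nexon prefers to move first.

first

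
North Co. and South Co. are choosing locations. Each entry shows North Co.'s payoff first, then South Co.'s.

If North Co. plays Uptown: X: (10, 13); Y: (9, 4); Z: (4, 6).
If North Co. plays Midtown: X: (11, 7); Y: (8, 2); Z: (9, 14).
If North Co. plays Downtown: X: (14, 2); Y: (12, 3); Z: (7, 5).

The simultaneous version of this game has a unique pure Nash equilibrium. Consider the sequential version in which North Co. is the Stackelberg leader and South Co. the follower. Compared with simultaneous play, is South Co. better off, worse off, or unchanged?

worse off

Work backward from South Co.'s decision.
- Uptown: BR = X, leader payoff 10.
- Midtown: BR = Z, leader payoff 9.
- Downtown: BR = Z, leader payoff 7.
North Co.'s induced payoffs are 10, 9, 7, so North Co. commits to Uptown. Subgame-perfect outcome: (Uptown, X) with payoffs (10, 13).
Under simultaneous play:
North Co.'s best replies: X→Downtown; Y→Downtown; Z→Midtown.
South Co.'s best replies: Uptown→X; Midtown→Z; Downtown→Z.
Only (Midtown, Z) has each player best-responding; Nash payoffs (9, 14).
South Co. earns 13 sequentially versus 14 at the Nash outcome: worse off.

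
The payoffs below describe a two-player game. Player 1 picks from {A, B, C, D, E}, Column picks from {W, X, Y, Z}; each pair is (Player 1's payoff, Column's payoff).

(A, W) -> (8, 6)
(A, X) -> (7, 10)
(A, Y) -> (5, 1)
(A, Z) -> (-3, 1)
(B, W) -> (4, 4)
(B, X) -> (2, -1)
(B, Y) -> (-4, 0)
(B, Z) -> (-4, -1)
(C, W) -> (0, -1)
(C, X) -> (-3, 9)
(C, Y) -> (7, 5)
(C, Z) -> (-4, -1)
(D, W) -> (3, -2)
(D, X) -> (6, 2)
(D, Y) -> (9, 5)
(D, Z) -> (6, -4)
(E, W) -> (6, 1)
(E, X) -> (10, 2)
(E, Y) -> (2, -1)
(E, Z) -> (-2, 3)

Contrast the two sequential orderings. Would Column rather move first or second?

If Player 1 leads: Column's best replies are A→X, B→W, C→X, D→Y, E→Z; Player 1's induced payoffs 7, 4, -3, 9, -2; outcome (D, Y), payoffs (9, 5).
If Column leads: Player 1's best replies are W→A, X→E, Y→D, Z→D; Column's induced payoffs 6, 2, 5, -4; outcome (A, W), payoffs (8, 6).
Column gets 6 moving first and 5 moving second, so Column prefers to move first.

first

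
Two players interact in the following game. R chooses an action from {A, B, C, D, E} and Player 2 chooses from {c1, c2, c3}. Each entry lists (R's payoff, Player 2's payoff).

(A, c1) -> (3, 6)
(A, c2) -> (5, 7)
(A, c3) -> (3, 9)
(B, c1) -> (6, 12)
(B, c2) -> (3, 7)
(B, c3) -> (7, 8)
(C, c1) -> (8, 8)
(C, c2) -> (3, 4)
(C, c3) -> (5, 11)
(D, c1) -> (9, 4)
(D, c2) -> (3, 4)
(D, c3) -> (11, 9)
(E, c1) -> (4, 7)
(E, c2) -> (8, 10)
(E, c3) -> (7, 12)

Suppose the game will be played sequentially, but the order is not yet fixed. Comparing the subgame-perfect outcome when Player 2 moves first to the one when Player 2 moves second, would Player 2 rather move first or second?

first

If R leads: Player 2's best replies are A→c3, B→c1, C→c3, D→c3, E→c3; R's induced payoffs 3, 6, 5, 11, 7; outcome (D, c3), payoffs (11, 9).
If Player 2 leads: R's best replies are c1→D, c2→E, c3→D; Player 2's induced payoffs 4, 10, 9; outcome (E, c2), payoffs (8, 10).
Player 2 gets 10 moving first and 9 moving second, so Player 2 prefers to move first.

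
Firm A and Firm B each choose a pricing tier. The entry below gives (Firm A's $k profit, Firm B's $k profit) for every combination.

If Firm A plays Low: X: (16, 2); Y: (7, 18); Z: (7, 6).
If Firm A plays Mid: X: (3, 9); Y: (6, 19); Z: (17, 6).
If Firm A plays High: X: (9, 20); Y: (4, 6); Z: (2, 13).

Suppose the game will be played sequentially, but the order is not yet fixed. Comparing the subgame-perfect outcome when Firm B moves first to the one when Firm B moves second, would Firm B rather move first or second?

If Firm A leads: Firm B's best replies are Low→Y, Mid→Y, High→X; Firm A's induced payoffs 7, 6, 9; outcome (High, X), payoffs (9, 20).
If Firm B leads: Firm A's best replies are X→Low, Y→Low, Z→Mid; Firm B's induced payoffs 2, 18, 6; outcome (Low, Y), payoffs (7, 18).
Firm B gets 18 moving first and 20 moving second, so Firm B prefers to move second.

second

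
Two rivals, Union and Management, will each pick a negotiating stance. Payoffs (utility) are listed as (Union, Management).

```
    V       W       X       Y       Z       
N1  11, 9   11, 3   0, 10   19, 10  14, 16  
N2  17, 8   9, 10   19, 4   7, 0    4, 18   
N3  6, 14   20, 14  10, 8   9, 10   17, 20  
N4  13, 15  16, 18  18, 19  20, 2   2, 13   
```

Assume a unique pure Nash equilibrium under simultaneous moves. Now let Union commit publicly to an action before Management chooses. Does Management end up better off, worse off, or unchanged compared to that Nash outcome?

Solve by backward induction (Union leads).
- N1: Management compares 9, 3, 10, 10, 16 and picks Z; Union would get 14.
- N2: Management compares 8, 10, 4, 0, 18 and picks Z; Union would get 4.
- N3: Management compares 14, 14, 8, 10, 20 and picks Z; Union would get 17.
- N4: Management compares 15, 18, 19, 2, 13 and picks X; Union would get 18.
Among 14, 4, 17, 18, the best is 18 at N4. Subgame-perfect outcome: (N4, X) with payoffs (18, 19).
Under simultaneous play:
Union's best replies: V→N2; W→N3; X→N2; Y→N4; Z→N3.
Management's best replies: N1→Z; N2→Z; N3→Z; N4→X.
Only (N3, Z) has each player best-responding; Nash payoffs (17, 20).
Management earns 19 sequentially versus 20 at the Nash outcome: worse off.

worse off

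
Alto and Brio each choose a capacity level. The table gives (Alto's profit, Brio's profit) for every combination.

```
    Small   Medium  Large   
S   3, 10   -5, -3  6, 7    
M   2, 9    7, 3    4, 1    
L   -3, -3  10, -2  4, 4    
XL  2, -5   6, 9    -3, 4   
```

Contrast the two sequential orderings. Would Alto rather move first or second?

If Alto leads: Brio's best replies are S→Small, M→Small, L→Large, XL→Medium; Alto's induced payoffs 3, 2, 4, 6; outcome (XL, Medium), payoffs (6, 9).
If Brio leads: Alto's best replies are Small→S, Medium→L, Large→S; Brio's induced payoffs 10, -2, 7; outcome (S, Small), payoffs (3, 10).
Alto gets 6 moving first and 3 moving second, so Alto prefers to move first.

first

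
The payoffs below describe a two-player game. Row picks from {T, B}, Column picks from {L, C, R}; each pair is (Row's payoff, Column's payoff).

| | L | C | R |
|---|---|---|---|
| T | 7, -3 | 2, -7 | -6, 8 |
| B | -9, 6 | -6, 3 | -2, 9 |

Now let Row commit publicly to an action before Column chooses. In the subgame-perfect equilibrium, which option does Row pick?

B

Work backward from Column's decision.
- T → Column plays R (best of -3, -7, 8); Row gets -6.
- B → Column plays R (best of 6, 3, 9); Row gets -2.
Maximizing over -6, -2, Row chooses B. Subgame-perfect outcome: (B, R) with payoffs (-2, 9).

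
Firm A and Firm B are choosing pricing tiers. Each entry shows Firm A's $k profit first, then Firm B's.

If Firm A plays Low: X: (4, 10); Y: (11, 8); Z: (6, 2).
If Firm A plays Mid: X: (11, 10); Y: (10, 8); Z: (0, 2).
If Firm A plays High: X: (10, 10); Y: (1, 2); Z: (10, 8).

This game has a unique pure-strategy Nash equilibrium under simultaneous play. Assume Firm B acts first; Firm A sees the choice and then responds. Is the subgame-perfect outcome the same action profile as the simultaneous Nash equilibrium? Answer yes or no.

Work backward from Firm A's decision.
- X: Firm A compares 4, 11, 10 and picks Mid; Firm B would get 10.
- Y: Firm A compares 11, 10, 1 and picks Low; Firm B would get 8.
- Z: Firm A compares 6, 0, 10 and picks High; Firm B would get 8.
Firm B's induced payoffs are 10, 8, 8, so Firm B commits to X. Subgame-perfect outcome: (Mid, X) with payoffs (11, 10).
Now find the simultaneous Nash equilibrium.
Firm A's best replies: X→Mid; Y→Low; Z→High.
Firm B's best replies: Low→X; Mid→X; High→X.
The unique mutual best reply is (Mid, X), giving (11, 10).
Sequential outcome (Mid, X) coincides with the Nash profile (Mid, X).

yes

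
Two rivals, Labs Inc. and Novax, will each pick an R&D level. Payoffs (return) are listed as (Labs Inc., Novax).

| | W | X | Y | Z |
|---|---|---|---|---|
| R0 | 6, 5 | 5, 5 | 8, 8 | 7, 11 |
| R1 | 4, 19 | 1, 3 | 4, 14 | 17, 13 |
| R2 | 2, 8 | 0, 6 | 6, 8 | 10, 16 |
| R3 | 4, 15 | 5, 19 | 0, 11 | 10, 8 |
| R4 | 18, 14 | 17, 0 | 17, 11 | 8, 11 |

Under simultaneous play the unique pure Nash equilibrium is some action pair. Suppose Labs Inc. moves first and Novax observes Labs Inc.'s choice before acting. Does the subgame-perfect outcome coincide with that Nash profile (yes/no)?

Work backward from Novax's decision.
- R0: BR = Z, leader payoff 7.
- R1: BR = W, leader payoff 4.
- R2: BR = Z, leader payoff 10.
- R3: BR = X, leader payoff 5.
- R4: BR = W, leader payoff 18.
Maximizing over 7, 4, 10, 5, 18, Labs Inc. chooses R4. Subgame-perfect outcome: (R4, W) with payoffs (18, 14).
For the simultaneous game, intersect best replies.
Labs Inc.'s best replies: W→R4; X→R4; Y→R4; Z→R1.
Novax's best replies: R0→Z; R1→W; R2→Z; R3→X; R4→W.
Only (R4, W) has each player best-responding; Nash payoffs (18, 14).
Sequential outcome (R4, W) coincides with the Nash profile (R4, W).

yes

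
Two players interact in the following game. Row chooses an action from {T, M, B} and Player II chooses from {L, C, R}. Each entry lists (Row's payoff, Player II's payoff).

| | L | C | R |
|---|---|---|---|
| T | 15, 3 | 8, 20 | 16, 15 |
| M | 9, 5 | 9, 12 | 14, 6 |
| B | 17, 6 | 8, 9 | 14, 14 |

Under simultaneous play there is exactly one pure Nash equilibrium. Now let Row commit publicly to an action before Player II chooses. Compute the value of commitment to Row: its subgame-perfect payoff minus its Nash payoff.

Work backward from Player II's decision.
- T: Player II compares 3, 20, 15 and picks C; Row would get 8.
- M: Player II compares 5, 12, 6 and picks C; Row would get 9.
- B: Player II compares 6, 9, 14 and picks R; Row would get 14.
Among 8, 9, 14, the best is 14 at B. Subgame-perfect outcome: (B, R) with payoffs (14, 14).
Under simultaneous play:
Row's best replies: L→B; C→M; R→T.
Player II's best replies: T→C; M→C; B→R.
The unique mutual best reply is (M, C), giving (9, 12).
Row's commitment gain: 14 − 9 = 5.

5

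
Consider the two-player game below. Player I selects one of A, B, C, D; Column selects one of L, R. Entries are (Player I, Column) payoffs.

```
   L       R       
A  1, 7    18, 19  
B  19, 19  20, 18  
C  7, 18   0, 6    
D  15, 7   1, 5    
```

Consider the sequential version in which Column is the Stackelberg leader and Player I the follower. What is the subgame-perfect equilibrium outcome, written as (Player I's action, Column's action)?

Solve by backward induction (Column leads).
- L: BR = B, leader payoff 19.
- R: BR = B, leader payoff 18.
Maximizing over 19, 18, Column chooses L. Subgame-perfect outcome: (B, L) with payoffs (19, 19).

(B, L)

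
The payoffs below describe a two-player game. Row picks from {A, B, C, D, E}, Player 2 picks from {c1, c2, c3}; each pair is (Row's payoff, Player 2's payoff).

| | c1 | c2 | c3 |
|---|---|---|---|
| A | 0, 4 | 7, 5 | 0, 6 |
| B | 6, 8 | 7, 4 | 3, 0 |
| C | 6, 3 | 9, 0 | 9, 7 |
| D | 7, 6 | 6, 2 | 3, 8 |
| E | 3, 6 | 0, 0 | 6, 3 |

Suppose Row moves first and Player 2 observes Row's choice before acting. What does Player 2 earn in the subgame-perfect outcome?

Player 2 best-responds to each possible Row move:
- A: Player 2 compares 4, 5, 6 and picks c3; Row would get 0.
- B: Player 2 compares 8, 4, 0 and picks c1; Row would get 6.
- C: Player 2 compares 3, 0, 7 and picks c3; Row would get 9.
- D: Player 2 compares 6, 2, 8 and picks c3; Row would get 3.
- E: Player 2 compares 6, 0, 3 and picks c1; Row would get 3.
Among 0, 6, 9, 3, 3, the best is 9 at C. Subgame-perfect outcome: (C, c3) with payoffs (9, 7).

7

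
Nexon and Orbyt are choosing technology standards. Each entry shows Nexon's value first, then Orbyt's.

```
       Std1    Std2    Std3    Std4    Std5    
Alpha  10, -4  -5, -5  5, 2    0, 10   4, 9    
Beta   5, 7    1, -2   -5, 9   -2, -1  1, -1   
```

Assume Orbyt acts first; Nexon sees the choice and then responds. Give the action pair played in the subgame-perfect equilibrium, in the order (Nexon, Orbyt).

Backward induction with Orbyt moving first.
- Std1: BR = Alpha, leader payoff -4.
- Std2: BR = Beta, leader payoff -2.
- Std3: BR = Alpha, leader payoff 2.
- Std4: BR = Alpha, leader payoff 10.
- Std5: BR = Alpha, leader payoff 9.
Among -4, -2, 2, 10, 9, the best is 10 at Std4. Subgame-perfect outcome: (Alpha, Std4) with payoffs (0, 10).

(Alpha, Std4)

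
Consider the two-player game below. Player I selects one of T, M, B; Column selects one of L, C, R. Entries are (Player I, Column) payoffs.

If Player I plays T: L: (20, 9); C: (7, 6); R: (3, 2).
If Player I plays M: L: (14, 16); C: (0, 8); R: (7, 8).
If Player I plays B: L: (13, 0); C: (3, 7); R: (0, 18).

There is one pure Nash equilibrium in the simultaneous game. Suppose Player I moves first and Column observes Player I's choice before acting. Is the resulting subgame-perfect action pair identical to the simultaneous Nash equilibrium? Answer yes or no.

yes

Backward induction with Player I moving first.
- T: BR = L, leader payoff 20.
- M: BR = L, leader payoff 14.
- B: BR = R, leader payoff 0.
Among 20, 14, 0, the best is 20 at T. Subgame-perfect outcome: (T, L) with payoffs (20, 9).
For the simultaneous game, intersect best replies.
Player I's best replies: L→T; C→T; R→M.
Column's best replies: T→L; M→L; B→R.
Only (T, L) has each player best-responding; Nash payoffs (20, 9).
Sequential outcome (T, L) coincides with the Nash profile (T, L).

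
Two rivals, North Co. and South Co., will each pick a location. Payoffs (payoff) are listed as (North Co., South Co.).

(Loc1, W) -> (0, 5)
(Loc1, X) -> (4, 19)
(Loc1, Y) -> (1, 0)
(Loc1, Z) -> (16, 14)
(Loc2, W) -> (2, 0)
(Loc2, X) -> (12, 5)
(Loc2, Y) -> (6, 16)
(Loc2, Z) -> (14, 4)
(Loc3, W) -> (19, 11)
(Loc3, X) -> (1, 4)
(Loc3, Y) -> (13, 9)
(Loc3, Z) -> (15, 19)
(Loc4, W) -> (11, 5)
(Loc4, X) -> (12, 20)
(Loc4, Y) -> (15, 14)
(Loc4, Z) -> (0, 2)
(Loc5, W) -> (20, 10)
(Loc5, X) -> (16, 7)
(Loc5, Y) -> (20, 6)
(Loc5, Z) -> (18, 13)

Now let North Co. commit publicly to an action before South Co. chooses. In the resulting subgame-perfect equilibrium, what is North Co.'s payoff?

Solve by backward induction (North Co. leads).
- Loc1: South Co. compares 5, 19, 0, 14 and picks X; North Co. would get 4.
- Loc2: South Co. compares 0, 5, 16, 4 and picks Y; North Co. would get 6.
- Loc3: South Co. compares 11, 4, 9, 19 and picks Z; North Co. would get 15.
- Loc4: South Co. compares 5, 20, 14, 2 and picks X; North Co. would get 12.
- Loc5: South Co. compares 10, 7, 6, 13 and picks Z; North Co. would get 18.
North Co.'s induced payoffs are 4, 6, 15, 12, 18, so North Co. commits to Loc5. Subgame-perfect outcome: (Loc5, Z) with payoffs (18, 13).

18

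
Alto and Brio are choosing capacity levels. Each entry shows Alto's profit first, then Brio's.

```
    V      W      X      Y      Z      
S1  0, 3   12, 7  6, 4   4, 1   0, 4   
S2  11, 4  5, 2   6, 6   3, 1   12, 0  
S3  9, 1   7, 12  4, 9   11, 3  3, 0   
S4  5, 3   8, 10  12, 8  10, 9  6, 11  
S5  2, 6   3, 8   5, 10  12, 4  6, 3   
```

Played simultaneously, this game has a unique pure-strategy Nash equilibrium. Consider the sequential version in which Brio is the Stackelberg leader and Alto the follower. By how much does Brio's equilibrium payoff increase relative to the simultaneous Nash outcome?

Work backward from Alto's decision.
- V: BR = S2, leader payoff 4.
- W: BR = S1, leader payoff 7.
- X: BR = S4, leader payoff 8.
- Y: BR = S5, leader payoff 4.
- Z: BR = S2, leader payoff 0.
Maximizing over 4, 7, 8, 4, 0, Brio chooses X. Subgame-perfect outcome: (S4, X) with payoffs (12, 8).
Under simultaneous play:
Alto's best replies: V→S2; W→S1; X→S4; Y→S5; Z→S2.
Brio's best replies: S1→W; S2→X; S3→W; S4→Z; S5→X.
Only (S1, W) has each player best-responding; Nash payoffs (12, 7).
Brio's commitment gain: 8 − 7 = 1.

1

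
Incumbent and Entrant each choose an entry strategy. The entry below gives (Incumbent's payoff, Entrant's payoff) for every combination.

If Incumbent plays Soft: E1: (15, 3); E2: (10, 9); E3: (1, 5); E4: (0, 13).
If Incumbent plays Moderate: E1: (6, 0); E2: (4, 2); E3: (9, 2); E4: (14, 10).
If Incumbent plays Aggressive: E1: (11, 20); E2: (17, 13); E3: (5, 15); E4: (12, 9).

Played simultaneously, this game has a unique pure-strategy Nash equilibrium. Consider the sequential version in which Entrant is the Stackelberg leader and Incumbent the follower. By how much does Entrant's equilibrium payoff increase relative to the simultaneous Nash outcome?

Backward induction with Entrant moving first.
- E1: BR = Soft, leader payoff 3.
- E2: BR = Aggressive, leader payoff 13.
- E3: BR = Moderate, leader payoff 2.
- E4: BR = Moderate, leader payoff 10.
Among 3, 13, 2, 10, the best is 13 at E2. Subgame-perfect outcome: (Aggressive, E2) with payoffs (17, 13).
Now find the simultaneous Nash equilibrium.
Incumbent's best replies: E1→Soft; E2→Aggressive; E3→Moderate; E4→Moderate.
Entrant's best replies: Soft→E4; Moderate→E4; Aggressive→E1.
Only (Moderate, E4) has each player best-responding; Nash payoffs (14, 10).
Entrant's commitment gain: 13 − 10 = 3.

3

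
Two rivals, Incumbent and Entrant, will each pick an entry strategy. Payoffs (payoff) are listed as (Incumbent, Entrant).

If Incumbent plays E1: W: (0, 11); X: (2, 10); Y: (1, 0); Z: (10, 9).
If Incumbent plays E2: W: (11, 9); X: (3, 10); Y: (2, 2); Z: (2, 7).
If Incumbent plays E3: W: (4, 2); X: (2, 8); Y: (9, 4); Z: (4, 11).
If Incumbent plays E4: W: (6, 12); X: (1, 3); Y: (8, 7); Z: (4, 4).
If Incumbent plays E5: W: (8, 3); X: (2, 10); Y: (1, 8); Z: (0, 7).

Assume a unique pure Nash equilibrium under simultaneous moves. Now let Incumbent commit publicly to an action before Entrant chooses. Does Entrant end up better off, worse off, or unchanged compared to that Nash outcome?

better off

Backward induction with Incumbent moving first.
- E1 → Entrant plays W (best of 11, 10, 0, 9); Incumbent gets 0.
- E2 → Entrant plays X (best of 9, 10, 2, 7); Incumbent gets 3.
- E3 → Entrant plays Z (best of 2, 8, 4, 11); Incumbent gets 4.
- E4 → Entrant plays W (best of 12, 3, 7, 4); Incumbent gets 6.
- E5 → Entrant plays X (best of 3, 10, 8, 7); Incumbent gets 2.
Incumbent's induced payoffs are 0, 3, 4, 6, 2, so Incumbent commits to E4. Subgame-perfect outcome: (E4, W) with payoffs (6, 12).
For the simultaneous game, intersect best replies.
Incumbent's best replies: W→E2; X→E2; Y→E3; Z→E1.
Entrant's best replies: E1→W; E2→X; E3→Z; E4→W; E5→X.
The unique mutual best reply is (E2, X), giving (3, 10).
Entrant earns 12 sequentially versus 10 at the Nash outcome: better off.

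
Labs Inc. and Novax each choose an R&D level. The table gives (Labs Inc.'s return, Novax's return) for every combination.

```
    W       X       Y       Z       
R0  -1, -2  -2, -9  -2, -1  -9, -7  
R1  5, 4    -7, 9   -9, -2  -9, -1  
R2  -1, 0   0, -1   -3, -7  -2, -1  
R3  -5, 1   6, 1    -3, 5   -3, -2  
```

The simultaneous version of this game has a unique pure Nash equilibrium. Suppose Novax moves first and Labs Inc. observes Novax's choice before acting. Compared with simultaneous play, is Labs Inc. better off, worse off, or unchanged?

Labs Inc. best-responds to each possible Novax move:
- W → Labs Inc. plays R1 (best of -1, 5, -1, -5); Novax gets 4.
- X → Labs Inc. plays R3 (best of -2, -7, 0, 6); Novax gets 1.
- Y → Labs Inc. plays R0 (best of -2, -9, -3, -3); Novax gets -1.
- Z → Labs Inc. plays R2 (best of -9, -9, -2, -3); Novax gets -1.
Novax's induced payoffs are 4, 1, -1, -1, so Novax commits to W. Subgame-perfect outcome: (R1, W) with payoffs (5, 4).
Now find the simultaneous Nash equilibrium.
Labs Inc.'s best replies: W→R1; X→R3; Y→R0; Z→R2.
Novax's best replies: R0→Y; R1→X; R2→W; R3→Y.
The unique mutual best reply is (R0, Y), giving (-2, -1).
Labs Inc. earns 5 sequentially versus -2 at the Nash outcome: better off.

better off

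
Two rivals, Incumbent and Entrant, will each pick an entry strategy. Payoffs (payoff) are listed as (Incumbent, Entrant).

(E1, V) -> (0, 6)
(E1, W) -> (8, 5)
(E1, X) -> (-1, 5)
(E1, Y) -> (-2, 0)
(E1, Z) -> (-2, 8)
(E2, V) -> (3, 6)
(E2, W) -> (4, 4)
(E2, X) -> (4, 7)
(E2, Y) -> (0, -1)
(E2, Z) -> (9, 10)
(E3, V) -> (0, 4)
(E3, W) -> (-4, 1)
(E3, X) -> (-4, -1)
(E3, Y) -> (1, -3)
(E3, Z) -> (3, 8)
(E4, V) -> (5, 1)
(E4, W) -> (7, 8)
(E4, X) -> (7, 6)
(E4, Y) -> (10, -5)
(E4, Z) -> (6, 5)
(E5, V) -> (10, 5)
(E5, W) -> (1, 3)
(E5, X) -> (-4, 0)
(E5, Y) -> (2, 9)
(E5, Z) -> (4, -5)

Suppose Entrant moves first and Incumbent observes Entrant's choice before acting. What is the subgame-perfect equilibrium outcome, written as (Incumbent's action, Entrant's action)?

Incumbent best-responds to each possible Entrant move:
- V: Incumbent compares 0, 3, 0, 5, 10 and picks E5; Entrant would get 5.
- W: Incumbent compares 8, 4, -4, 7, 1 and picks E1; Entrant would get 5.
- X: Incumbent compares -1, 4, -4, 7, -4 and picks E4; Entrant would get 6.
- Y: Incumbent compares -2, 0, 1, 10, 2 and picks E4; Entrant would get -5.
- Z: Incumbent compares -2, 9, 3, 6, 4 and picks E2; Entrant would get 10.
Entrant's induced payoffs are 5, 5, 6, -5, 10, so Entrant commits to Z. Subgame-perfect outcome: (E2, Z) with payoffs (9, 10).

(E2, Z)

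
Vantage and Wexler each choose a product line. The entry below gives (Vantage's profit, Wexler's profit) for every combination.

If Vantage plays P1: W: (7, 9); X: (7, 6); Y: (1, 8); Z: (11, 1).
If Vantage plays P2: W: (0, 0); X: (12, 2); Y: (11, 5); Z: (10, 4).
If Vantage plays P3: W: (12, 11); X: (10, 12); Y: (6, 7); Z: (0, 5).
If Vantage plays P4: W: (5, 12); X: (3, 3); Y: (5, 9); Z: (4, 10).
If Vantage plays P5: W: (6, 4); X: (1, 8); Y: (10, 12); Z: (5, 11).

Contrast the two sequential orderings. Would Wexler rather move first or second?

If Vantage leads: Wexler's best replies are P1→W, P2→Y, P3→X, P4→W, P5→Y; Vantage's induced payoffs 7, 11, 10, 5, 10; outcome (P2, Y), payoffs (11, 5).
If Wexler leads: Vantage's best replies are W→P3, X→P2, Y→P2, Z→P1; Wexler's induced payoffs 11, 2, 5, 1; outcome (P3, W), payoffs (12, 11).
Wexler gets 11 moving first and 5 moving second, so Wexler prefers to move first.

first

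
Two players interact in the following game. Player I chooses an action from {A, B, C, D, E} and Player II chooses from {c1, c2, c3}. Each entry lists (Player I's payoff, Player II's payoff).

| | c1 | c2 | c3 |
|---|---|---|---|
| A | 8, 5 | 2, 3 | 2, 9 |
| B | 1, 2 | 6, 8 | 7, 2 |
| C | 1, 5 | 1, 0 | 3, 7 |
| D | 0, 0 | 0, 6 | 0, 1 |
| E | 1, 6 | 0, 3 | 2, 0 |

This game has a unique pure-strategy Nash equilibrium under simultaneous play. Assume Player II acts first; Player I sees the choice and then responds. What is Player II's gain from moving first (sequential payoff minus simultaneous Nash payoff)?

0

Backward induction with Player II moving first.
- c1 → Player I plays A (best of 8, 1, 1, 0, 1); Player II gets 5.
- c2 → Player I plays B (best of 2, 6, 1, 0, 0); Player II gets 8.
- c3 → Player I plays B (best of 2, 7, 3, 0, 2); Player II gets 2.
Among 5, 8, 2, the best is 8 at c2. Subgame-perfect outcome: (B, c2) with payoffs (6, 8).
Under simultaneous play:
Player I's best replies: c1→A; c2→B; c3→B.
Player II's best replies: A→c3; B→c2; C→c3; D→c2; E→c1.
The unique mutual best reply is (B, c2), giving (6, 8).
Player II's commitment gain: 8 − 8 = 0.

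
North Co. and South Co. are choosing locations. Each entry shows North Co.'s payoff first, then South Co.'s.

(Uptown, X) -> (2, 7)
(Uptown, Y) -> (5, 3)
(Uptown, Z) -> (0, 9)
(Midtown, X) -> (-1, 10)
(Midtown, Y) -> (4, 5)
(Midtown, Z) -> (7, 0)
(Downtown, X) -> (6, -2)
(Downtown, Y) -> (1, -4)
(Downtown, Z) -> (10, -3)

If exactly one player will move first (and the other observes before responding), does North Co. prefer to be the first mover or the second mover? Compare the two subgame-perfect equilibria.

If North Co. leads: South Co.'s best replies are Uptown→Z, Midtown→X, Downtown→X; North Co.'s induced payoffs 0, -1, 6; outcome (Downtown, X), payoffs (6, -2).
If South Co. leads: North Co.'s best replies are X→Downtown, Y→Uptown, Z→Downtown; South Co.'s induced payoffs -2, 3, -3; outcome (Uptown, Y), payoffs (5, 3).
North Co. gets 6 moving first and 5 moving second, so North Co. prefers to move first.

first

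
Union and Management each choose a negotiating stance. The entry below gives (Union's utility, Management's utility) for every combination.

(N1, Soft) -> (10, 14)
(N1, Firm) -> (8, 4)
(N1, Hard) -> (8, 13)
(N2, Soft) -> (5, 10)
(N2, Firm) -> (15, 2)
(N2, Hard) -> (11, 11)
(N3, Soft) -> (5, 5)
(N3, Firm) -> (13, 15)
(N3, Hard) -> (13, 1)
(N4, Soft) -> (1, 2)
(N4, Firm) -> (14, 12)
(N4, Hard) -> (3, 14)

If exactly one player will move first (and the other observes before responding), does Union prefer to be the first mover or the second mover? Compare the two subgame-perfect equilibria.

first

If Union leads: Management's best replies are N1→Soft, N2→Hard, N3→Firm, N4→Hard; Union's induced payoffs 10, 11, 13, 3; outcome (N3, Firm), payoffs (13, 15).
If Management leads: Union's best replies are Soft→N1, Firm→N2, Hard→N3; Management's induced payoffs 14, 2, 1; outcome (N1, Soft), payoffs (10, 14).
Union gets 13 moving first and 10 moving second, so Union prefers to move first.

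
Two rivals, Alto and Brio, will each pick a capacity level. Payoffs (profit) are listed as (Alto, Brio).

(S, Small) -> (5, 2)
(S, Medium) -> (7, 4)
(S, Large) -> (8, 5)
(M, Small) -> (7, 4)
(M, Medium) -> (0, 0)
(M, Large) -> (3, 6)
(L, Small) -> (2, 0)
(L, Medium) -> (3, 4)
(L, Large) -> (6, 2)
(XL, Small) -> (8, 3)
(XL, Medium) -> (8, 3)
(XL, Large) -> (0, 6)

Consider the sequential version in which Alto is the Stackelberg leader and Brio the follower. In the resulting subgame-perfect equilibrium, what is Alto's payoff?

Backward induction with Alto moving first.
- S: Brio compares 2, 4, 5 and picks Large; Alto would get 8.
- M: Brio compares 4, 0, 6 and picks Large; Alto would get 3.
- L: Brio compares 0, 4, 2 and picks Medium; Alto would get 3.
- XL: Brio compares 3, 3, 6 and picks Large; Alto would get 0.
Maximizing over 8, 3, 3, 0, Alto chooses S. Subgame-perfect outcome: (S, Large) with payoffs (8, 5).

8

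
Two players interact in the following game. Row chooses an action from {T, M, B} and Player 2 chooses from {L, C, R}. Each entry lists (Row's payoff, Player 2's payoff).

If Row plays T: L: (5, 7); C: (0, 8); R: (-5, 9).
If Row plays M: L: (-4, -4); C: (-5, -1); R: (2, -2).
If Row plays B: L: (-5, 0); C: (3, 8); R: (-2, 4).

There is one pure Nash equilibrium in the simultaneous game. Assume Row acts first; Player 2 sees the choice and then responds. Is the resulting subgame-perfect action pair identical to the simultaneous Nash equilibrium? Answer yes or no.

yes

Solve by backward induction (Row leads).
- T: BR = R, leader payoff -5.
- M: BR = C, leader payoff -5.
- B: BR = C, leader payoff 3.
Maximizing over -5, -5, 3, Row chooses B. Subgame-perfect outcome: (B, C) with payoffs (3, 8).
Now find the simultaneous Nash equilibrium.
Row's best replies: L→T; C→B; R→M.
Player 2's best replies: T→R; M→C; B→C.
Only (B, C) has each player best-responding; Nash payoffs (3, 8).
Sequential outcome (B, C) coincides with the Nash profile (B, C).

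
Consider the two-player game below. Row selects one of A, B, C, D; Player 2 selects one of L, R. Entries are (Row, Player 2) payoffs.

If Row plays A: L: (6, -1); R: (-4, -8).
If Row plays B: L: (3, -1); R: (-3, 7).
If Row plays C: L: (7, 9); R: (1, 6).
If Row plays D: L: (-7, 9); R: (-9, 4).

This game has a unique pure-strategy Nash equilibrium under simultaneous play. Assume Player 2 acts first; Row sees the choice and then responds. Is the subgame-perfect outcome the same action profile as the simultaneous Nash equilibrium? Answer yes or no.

yes

Work backward from Row's decision.
- L: Row compares 6, 3, 7, -7 and picks C; Player 2 would get 9.
- R: Row compares -4, -3, 1, -9 and picks C; Player 2 would get 6.
Player 2's induced payoffs are 9, 6, so Player 2 commits to L. Subgame-perfect outcome: (C, L) with payoffs (7, 9).
For the simultaneous game, intersect best replies.
Row's best replies: L→C; R→C.
Player 2's best replies: A→L; B→R; C→L; D→L.
Only (C, L) has each player best-responding; Nash payoffs (7, 9).
Sequential outcome (C, L) coincides with the Nash profile (C, L).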